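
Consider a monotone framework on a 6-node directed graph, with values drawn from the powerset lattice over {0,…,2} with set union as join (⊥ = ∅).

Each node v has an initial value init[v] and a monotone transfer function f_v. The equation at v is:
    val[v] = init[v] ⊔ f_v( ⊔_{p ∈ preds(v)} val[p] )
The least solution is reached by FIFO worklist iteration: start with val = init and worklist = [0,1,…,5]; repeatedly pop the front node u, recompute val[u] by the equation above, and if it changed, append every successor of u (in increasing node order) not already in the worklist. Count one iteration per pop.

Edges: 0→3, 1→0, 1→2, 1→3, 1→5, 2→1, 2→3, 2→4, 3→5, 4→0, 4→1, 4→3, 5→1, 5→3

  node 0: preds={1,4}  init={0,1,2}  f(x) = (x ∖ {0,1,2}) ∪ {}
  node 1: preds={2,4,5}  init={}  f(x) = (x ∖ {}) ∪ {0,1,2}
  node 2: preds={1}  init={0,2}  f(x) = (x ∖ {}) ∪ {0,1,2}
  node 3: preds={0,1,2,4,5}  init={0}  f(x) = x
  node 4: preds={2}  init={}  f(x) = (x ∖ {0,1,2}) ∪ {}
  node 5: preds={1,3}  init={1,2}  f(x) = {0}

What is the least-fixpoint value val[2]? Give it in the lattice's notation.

{0,1,2}

Trace (9 dequeues):
  [1] u=0 | in {} | out {0,1,2} | ==
  [2] u=1 | in {0,1,2} | out {0,1,2} | prev {} | push {0}
  [3] u=2 | in {0,1,2} | out {0,1,2} | prev {0,2} | push {1}
  [4] u=3 | in {0,1,2} | out {0,1,2} | prev {0} | push {}
  [5] u=4 | in {0,1,2} | out {} | ==
  [6] u=5 | in {0,1,2} | out {0,1,2} | prev {1,2} | push {3}
  [7] u=0 | in {0,1,2} | out {0,1,2} | ==
  [8] u=1 | in {0,1,2} | out {0,1,2} | ==
  [9] u=3 | in {0,1,2} | out {0,1,2} | ==

Converged values:
  [0] {0,1,2}
  [1] {0,1,2}
  [2] {0,1,2}
  [3] {0,1,2}
  [4] {}
  [5] {0,1,2}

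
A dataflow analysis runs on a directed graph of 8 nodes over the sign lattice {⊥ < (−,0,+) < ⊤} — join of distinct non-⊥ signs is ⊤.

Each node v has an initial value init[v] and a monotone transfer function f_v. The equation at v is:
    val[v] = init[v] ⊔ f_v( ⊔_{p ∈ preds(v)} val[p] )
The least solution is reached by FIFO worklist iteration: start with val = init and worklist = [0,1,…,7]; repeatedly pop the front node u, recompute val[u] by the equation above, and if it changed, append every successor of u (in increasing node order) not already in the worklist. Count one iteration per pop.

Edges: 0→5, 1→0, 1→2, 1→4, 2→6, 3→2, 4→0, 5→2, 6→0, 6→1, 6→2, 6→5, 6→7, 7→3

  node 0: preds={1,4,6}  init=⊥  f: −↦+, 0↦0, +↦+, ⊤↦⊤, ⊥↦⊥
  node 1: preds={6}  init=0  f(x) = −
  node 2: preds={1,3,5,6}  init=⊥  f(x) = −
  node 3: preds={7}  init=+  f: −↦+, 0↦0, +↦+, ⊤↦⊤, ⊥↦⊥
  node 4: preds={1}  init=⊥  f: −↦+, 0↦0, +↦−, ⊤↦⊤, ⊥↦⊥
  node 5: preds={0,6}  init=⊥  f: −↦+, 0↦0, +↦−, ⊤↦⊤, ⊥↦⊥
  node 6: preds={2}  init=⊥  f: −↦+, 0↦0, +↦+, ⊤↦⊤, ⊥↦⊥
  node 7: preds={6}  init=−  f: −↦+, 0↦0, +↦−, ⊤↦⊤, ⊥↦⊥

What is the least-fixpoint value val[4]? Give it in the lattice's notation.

⊤

Worklist (13 pops):
  #1 pop 0: in=0 → 0 (was ⊥); enqueue []
  #2 pop 1: in=⊥ → ⊤ (was 0); enqueue [0]
  #3 pop 2: in=⊤ → − (was ⊥); enqueue []
  #4 pop 3: in=− → + (no change)
  #5 pop 4: in=⊤ → ⊤ (was ⊥); enqueue []
  #6 pop 5: in=0 → 0 (was ⊥); enqueue [2]
  #7 pop 6: in=− → + (was ⊥); enqueue [1,5]
  #8 pop 7: in=+ → − (no change)
  #9 pop 0: in=⊤ → ⊤ (was 0); enqueue []
  #10 pop 2: in=⊤ → − (no change)
  #11 pop 1: in=+ → ⊤ (no change)
  #12 pop 5: in=⊤ → ⊤ (was 0); enqueue [2]
  #13 pop 2: in=⊤ → − (no change)

Fixpoint:
  val[0] = ⊤
  val[1] = ⊤
  val[2] = −
  val[3] = +
  val[4] = ⊤
  val[5] = ⊤
  val[6] = +
  val[7] = −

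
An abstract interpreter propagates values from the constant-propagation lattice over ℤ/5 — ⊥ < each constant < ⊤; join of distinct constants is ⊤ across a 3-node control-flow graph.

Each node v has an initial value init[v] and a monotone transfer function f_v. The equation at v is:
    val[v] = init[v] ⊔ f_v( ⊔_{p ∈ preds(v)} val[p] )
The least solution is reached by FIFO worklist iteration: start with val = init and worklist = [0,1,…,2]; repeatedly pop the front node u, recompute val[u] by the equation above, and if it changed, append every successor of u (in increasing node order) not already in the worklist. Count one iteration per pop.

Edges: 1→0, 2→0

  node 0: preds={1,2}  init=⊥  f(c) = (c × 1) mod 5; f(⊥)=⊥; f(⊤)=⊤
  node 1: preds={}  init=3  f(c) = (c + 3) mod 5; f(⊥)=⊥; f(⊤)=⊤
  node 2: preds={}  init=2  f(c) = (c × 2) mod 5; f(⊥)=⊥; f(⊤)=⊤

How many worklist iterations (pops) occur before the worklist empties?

Worklist (3 pops):
  #1 pop 0: in=⊤ → ⊤ (was ⊥); enqueue []
  #2 pop 1: in=⊥ → 3 (no change)
  #3 pop 2: in=⊥ → 2 (no change)

Fixpoint:
  val[0] = ⊤
  val[1] = 3
  val[2] = 2

3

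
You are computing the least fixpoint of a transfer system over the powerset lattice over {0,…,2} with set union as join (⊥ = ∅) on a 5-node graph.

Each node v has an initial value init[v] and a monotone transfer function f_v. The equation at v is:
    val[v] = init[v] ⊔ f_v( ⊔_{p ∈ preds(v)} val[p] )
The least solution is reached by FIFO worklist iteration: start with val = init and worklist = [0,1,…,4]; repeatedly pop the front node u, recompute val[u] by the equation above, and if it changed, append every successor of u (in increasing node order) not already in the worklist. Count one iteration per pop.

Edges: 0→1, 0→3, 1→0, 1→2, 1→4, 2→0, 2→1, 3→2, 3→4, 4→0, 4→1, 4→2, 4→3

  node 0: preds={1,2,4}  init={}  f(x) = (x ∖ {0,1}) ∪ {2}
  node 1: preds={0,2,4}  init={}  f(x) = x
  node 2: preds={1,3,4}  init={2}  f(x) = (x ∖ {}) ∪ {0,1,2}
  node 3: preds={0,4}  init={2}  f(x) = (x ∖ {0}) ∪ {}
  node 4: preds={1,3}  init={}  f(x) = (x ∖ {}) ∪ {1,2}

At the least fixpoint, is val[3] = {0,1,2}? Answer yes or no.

Iteration log — 15 steps:
  step 1. node 0  ⊔preds={2}  new={2}  old={}  +wl: 
  step 2. node 1  ⊔preds={2}  new={2}  old={}  +wl: 0
  step 3. node 2  ⊔preds={2}  new={0,1,2}  old={2}  +wl: 1
  step 4. node 3  ⊔preds={2}  new={2}  stable
  step 5. node 4  ⊔preds={2}  new={1,2}  old={}  +wl: 2,3
  step 6. node 0  ⊔preds={0,1,2}  new={2}  stable
  step 7. node 1  ⊔preds={0,1,2}  new={0,1,2}  old={2}  +wl: 0,4
  step 8. node 2  ⊔preds={0,1,2}  new={0,1,2}  stable
  step 9. node 3  ⊔preds={1,2}  new={1,2}  old={2}  +wl: 2
  step 10. node 0  ⊔preds={0,1,2}  new={2}  stable
  step 11. node 4  ⊔preds={0,1,2}  new={0,1,2}  old={1,2}  +wl: 0,1,3
  step 12. node 2  ⊔preds={0,1,2}  new={0,1,2}  stable
  step 13. node 0  ⊔preds={0,1,2}  new={2}  stable
  step 14. node 1  ⊔preds={0,1,2}  new={0,1,2}  stable
  step 15. node 3  ⊔preds={0,1,2}  new={1,2}  stable

Least fixpoint reached:
  node 0: {2}
  node 1: {0,1,2}
  node 2: {0,1,2}
  node 3: {1,2}
  node 4: {0,1,2}

no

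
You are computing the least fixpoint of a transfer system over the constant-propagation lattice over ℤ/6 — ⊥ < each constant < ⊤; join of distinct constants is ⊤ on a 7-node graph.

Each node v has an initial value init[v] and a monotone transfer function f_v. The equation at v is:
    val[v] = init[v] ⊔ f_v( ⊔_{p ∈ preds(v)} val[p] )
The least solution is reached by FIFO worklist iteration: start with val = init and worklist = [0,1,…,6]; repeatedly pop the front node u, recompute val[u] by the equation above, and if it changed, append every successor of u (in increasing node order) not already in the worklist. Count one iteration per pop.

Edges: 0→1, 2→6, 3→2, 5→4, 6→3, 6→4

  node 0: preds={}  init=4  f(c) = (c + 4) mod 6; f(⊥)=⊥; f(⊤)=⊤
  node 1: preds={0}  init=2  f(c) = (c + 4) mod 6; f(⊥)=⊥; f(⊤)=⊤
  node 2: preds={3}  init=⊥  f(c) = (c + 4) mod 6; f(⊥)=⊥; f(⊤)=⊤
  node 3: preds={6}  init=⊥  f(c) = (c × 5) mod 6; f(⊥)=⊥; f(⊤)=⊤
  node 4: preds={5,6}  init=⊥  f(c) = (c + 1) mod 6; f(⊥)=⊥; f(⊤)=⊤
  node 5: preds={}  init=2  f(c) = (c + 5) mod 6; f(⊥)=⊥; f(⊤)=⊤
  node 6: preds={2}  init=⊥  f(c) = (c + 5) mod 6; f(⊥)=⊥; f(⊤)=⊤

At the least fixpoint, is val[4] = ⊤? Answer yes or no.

no

Worklist (7 pops):
  #1 pop 0: in=⊥ → 4 (no change)
  #2 pop 1: in=4 → 2 (no change)
  #3 pop 2: in=⊥ → ⊥ (no change)
  #4 pop 3: in=⊥ → ⊥ (no change)
  #5 pop 4: in=2 → 3 (was ⊥); enqueue []
  #6 pop 5: in=⊥ → 2 (no change)
  #7 pop 6: in=⊥ → ⊥ (no change)

Fixpoint:
  val[0] = 4
  val[1] = 2
  val[2] = ⊥
  val[3] = ⊥
  val[4] = 3
  val[5] = 2
  val[6] = ⊥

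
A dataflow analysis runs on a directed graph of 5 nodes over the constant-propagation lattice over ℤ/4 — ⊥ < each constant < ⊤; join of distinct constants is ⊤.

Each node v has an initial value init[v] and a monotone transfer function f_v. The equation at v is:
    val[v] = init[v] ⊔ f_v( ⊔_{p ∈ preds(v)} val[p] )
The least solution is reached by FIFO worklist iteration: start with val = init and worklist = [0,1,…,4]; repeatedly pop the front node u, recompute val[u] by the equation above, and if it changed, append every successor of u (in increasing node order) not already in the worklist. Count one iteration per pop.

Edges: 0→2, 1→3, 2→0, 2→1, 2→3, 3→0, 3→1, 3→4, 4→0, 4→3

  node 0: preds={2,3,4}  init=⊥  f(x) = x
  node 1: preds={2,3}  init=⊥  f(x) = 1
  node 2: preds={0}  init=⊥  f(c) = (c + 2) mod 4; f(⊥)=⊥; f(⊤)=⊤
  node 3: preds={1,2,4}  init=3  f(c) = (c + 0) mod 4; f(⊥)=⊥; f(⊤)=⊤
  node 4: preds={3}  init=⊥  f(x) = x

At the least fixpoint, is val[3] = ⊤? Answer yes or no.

Trace (12 dequeues):
  [1] u=0 | in 3 | out 3 | prev ⊥ | push {}
  [2] u=1 | in 3 | out 1 | prev ⊥ | push {}
  [3] u=2 | in 3 | out 1 | prev ⊥ | push {0,1}
  [4] u=3 | in 1 | out ⊤ | prev 3 | push {}
  [5] u=4 | in ⊤ | out ⊤ | prev ⊥ | push {3}
  [6] u=0 | in ⊤ | out ⊤ | prev 3 | push {2}
  [7] u=1 | in ⊤ | out 1 | ==
  [8] u=3 | in ⊤ | out ⊤ | ==
  [9] u=2 | in ⊤ | out ⊤ | prev 1 | push {0,1,3}
  [10] u=0 | in ⊤ | out ⊤ | ==
  [11] u=1 | in ⊤ | out 1 | ==
  [12] u=3 | in ⊤ | out ⊤ | ==

Converged values:
  [0] ⊤
  [1] 1
  [2] ⊤
  [3] ⊤
  [4] ⊤

yes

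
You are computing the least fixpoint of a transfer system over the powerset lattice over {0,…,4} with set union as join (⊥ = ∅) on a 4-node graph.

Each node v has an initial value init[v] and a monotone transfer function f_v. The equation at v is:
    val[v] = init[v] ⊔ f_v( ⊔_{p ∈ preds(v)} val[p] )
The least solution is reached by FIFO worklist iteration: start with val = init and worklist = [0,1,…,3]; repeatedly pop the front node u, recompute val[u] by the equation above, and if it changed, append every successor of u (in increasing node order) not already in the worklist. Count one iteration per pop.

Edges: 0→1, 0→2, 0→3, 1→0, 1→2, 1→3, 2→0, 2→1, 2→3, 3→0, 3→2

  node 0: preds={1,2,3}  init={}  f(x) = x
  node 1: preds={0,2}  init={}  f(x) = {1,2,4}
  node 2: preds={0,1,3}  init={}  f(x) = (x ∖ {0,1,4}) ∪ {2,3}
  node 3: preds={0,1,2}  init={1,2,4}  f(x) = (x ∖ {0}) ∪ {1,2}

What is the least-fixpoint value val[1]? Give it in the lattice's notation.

{1,2,4}

Iteration log — 8 steps:
  step 1. node 0  ⊔preds={1,2,4}  new={1,2,4}  old={}  +wl: 
  step 2. node 1  ⊔preds={1,2,4}  new={1,2,4}  old={}  +wl: 0
  step 3. node 2  ⊔preds={1,2,4}  new={2,3}  old={}  +wl: 1
  step 4. node 3  ⊔preds={1,2,3,4}  new={1,2,3,4}  old={1,2,4}  +wl: 2
  step 5. node 0  ⊔preds={1,2,3,4}  new={1,2,3,4}  old={1,2,4}  +wl: 3
  step 6. node 1  ⊔preds={1,2,3,4}  new={1,2,4}  stable
  step 7. node 2  ⊔preds={1,2,3,4}  new={2,3}  stable
  step 8. node 3  ⊔preds={1,2,3,4}  new={1,2,3,4}  stable

Least fixpoint reached:
  node 0: {1,2,3,4}
  node 1: {1,2,4}
  node 2: {2,3}
  node 3: {1,2,3,4}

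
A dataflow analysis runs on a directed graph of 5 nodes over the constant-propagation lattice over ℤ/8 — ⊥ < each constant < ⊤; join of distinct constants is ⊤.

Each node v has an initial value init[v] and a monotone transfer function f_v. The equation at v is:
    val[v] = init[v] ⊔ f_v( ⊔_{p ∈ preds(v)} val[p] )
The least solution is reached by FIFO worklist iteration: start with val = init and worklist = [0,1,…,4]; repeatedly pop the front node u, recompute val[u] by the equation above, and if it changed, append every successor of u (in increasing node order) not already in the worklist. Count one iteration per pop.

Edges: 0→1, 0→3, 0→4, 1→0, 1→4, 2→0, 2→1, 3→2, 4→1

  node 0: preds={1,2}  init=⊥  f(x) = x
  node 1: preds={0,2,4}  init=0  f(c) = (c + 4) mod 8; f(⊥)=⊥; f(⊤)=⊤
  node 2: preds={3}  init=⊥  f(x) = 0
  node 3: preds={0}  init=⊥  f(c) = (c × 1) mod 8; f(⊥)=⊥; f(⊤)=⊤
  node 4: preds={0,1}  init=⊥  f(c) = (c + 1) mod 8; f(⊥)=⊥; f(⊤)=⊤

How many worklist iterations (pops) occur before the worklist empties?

Trace (11 dequeues):
  [1] u=0 | in 0 | out 0 | prev ⊥ | push {}
  [2] u=1 | in 0 | out ⊤ | prev 0 | push {0}
  [3] u=2 | in ⊥ | out 0 | prev ⊥ | push {1}
  [4] u=3 | in 0 | out 0 | prev ⊥ | push {2}
  [5] u=4 | in ⊤ | out ⊤ | prev ⊥ | push {}
  [6] u=0 | in ⊤ | out ⊤ | prev 0 | push {3,4}
  [7] u=1 | in ⊤ | out ⊤ | ==
  [8] u=2 | in 0 | out 0 | ==
  [9] u=3 | in ⊤ | out ⊤ | prev 0 | push {2}
  [10] u=4 | in ⊤ | out ⊤ | ==
  [11] u=2 | in ⊤ | out 0 | ==

Converged values:
  [0] ⊤
  [1] ⊤
  [2] 0
  [3] ⊤
  [4] ⊤

11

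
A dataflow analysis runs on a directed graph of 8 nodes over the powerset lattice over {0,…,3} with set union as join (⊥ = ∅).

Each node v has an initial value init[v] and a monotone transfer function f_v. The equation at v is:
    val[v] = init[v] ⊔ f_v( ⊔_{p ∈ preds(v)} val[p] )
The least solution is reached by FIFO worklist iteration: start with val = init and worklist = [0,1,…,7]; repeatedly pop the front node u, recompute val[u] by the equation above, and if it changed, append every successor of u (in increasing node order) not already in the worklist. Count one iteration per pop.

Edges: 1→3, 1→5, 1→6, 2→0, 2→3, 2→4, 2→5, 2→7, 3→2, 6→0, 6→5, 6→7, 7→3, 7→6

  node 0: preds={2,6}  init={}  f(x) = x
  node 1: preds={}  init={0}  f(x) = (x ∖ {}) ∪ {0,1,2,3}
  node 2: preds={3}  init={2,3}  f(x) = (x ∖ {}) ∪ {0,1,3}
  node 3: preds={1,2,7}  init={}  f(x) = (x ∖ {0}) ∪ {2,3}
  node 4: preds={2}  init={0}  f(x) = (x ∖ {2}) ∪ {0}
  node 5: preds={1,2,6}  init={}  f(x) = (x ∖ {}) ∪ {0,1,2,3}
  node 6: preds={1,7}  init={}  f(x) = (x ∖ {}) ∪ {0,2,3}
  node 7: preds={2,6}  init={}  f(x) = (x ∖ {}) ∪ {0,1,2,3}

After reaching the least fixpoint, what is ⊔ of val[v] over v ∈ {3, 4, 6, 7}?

{0,1,2,3}

Trace (13 dequeues):
  [1] u=0 | in {2,3} | out {2,3} | prev {} | push {}
  [2] u=1 | in {} | out {0,1,2,3} | prev {0} | push {}
  [3] u=2 | in {} | out {0,1,2,3} | prev {2,3} | push {0}
  [4] u=3 | in {0,1,2,3} | out {1,2,3} | prev {} | push {2}
  [5] u=4 | in {0,1,2,3} | out {0,1,3} | prev {0} | push {}
  [6] u=5 | in {0,1,2,3} | out {0,1,2,3} | prev {} | push {}
  [7] u=6 | in {0,1,2,3} | out {0,1,2,3} | prev {} | push {5}
  [8] u=7 | in {0,1,2,3} | out {0,1,2,3} | prev {} | push {3,6}
  [9] u=0 | in {0,1,2,3} | out {0,1,2,3} | prev {2,3} | push {}
  [10] u=2 | in {1,2,3} | out {0,1,2,3} | ==
  [11] u=5 | in {0,1,2,3} | out {0,1,2,3} | ==
  [12] u=3 | in {0,1,2,3} | out {1,2,3} | ==
  [13] u=6 | in {0,1,2,3} | out {0,1,2,3} | ==

Converged values:
  [0] {0,1,2,3}
  [1] {0,1,2,3}
  [2] {0,1,2,3}
  [3] {1,2,3}
  [4] {0,1,3}
  [5] {0,1,2,3}
  [6] {0,1,2,3}
  [7] {0,1,2,3}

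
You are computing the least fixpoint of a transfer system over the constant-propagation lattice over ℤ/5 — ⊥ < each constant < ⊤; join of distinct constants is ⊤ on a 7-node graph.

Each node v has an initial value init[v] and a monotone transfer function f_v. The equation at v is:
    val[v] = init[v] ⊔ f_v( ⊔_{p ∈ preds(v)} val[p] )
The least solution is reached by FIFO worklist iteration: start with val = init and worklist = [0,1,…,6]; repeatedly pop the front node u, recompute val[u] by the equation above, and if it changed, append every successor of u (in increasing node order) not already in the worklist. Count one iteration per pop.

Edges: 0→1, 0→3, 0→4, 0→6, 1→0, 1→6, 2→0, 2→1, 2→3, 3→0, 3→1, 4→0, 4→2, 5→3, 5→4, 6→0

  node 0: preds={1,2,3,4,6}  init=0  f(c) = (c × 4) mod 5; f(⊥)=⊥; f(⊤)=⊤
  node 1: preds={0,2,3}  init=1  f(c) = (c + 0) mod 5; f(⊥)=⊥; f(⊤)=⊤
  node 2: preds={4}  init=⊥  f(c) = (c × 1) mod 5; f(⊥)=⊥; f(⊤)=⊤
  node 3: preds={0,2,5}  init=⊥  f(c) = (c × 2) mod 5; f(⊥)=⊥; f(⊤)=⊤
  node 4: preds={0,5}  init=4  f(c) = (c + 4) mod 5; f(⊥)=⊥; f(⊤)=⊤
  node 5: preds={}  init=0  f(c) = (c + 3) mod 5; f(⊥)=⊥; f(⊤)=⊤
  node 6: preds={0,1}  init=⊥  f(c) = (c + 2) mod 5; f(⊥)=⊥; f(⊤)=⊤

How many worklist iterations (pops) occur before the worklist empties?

13

Iteration log — 13 steps:
  step 1. node 0  ⊔preds=⊤  new=⊤  old=0  +wl: 
  step 2. node 1  ⊔preds=⊤  new=⊤  old=1  +wl: 0
  step 3. node 2  ⊔preds=4  new=4  old=⊥  +wl: 1
  step 4. node 3  ⊔preds=⊤  new=⊤  old=⊥  +wl: 
  step 5. node 4  ⊔preds=⊤  new=⊤  old=4  +wl: 2
  step 6. node 5  ⊔preds=⊥  new=0  stable
  step 7. node 6  ⊔preds=⊤  new=⊤  old=⊥  +wl: 
  step 8. node 0  ⊔preds=⊤  new=⊤  stable
  step 9. node 1  ⊔preds=⊤  new=⊤  stable
  step 10. node 2  ⊔preds=⊤  new=⊤  old=4  +wl: 0,1,3
  step 11. node 0  ⊔preds=⊤  new=⊤  stable
  step 12. node 1  ⊔preds=⊤  new=⊤  stable
  step 13. node 3  ⊔preds=⊤  new=⊤  stable

Least fixpoint reached:
  node 0: ⊤
  node 1: ⊤
  node 2: ⊤
  node 3: ⊤
  node 4: ⊤
  node 5: 0
  node 6: ⊤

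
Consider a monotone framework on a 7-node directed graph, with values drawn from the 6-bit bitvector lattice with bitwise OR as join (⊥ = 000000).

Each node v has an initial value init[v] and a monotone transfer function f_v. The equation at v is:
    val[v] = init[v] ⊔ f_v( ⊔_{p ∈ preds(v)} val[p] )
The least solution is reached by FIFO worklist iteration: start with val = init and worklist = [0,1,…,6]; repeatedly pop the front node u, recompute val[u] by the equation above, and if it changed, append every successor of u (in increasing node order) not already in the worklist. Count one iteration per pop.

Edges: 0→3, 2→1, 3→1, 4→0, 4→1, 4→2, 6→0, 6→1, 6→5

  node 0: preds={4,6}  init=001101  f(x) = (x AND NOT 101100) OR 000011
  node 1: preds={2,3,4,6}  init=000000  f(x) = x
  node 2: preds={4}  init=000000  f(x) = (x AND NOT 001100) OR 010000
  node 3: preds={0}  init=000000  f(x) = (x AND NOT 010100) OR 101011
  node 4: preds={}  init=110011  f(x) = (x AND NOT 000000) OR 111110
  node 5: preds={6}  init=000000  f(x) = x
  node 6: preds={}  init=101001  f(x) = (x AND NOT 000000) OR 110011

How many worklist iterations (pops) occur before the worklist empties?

Trace (11 dequeues):
  [1] u=0 | in 111011 | out 011111 | prev 001101 | push {}
  [2] u=1 | in 111011 | out 111011 | prev 000000 | push {}
  [3] u=2 | in 110011 | out 110011 | prev 000000 | push {1}
  [4] u=3 | in 011111 | out 101011 | prev 000000 | push {}
  [5] u=4 | in 000000 | out 111111 | prev 110011 | push {0,2}
  [6] u=5 | in 101001 | out 101001 | prev 000000 | push {}
  [7] u=6 | in 000000 | out 111011 | prev 101001 | push {5}
  [8] u=1 | in 111111 | out 111111 | prev 111011 | push {}
  [9] u=0 | in 111111 | out 011111 | ==
  [10] u=2 | in 111111 | out 110011 | ==
  [11] u=5 | in 111011 | out 111011 | prev 101001 | push {}

Converged values:
  [0] 011111
  [1] 111111
  [2] 110011
  [3] 101011
  [4] 111111
  [5] 111011
  [6] 111011

11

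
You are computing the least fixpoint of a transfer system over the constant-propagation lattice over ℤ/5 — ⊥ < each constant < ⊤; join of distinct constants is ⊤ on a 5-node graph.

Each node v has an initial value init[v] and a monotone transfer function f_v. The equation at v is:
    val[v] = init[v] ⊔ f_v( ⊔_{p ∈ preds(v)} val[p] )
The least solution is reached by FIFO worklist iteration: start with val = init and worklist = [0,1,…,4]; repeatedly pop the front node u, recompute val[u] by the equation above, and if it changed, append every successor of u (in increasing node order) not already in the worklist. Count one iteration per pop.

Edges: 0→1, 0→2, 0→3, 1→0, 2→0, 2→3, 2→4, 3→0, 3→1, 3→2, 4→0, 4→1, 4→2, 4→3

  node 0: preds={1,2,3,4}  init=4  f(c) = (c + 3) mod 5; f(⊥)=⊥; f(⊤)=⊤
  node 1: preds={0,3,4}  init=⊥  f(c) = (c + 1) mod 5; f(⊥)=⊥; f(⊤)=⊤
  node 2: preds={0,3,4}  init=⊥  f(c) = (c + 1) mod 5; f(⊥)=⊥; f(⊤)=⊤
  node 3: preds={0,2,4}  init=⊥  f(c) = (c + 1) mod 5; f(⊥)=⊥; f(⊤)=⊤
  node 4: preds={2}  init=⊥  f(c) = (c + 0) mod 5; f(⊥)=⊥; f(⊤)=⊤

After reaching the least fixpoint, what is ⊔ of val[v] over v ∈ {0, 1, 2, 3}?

⊤

Worklist (15 pops):
  #1 pop 0: in=⊥ → 4 (no change)
  #2 pop 1: in=4 → 0 (was ⊥); enqueue [0]
  #3 pop 2: in=4 → 0 (was ⊥); enqueue []
  #4 pop 3: in=⊤ → ⊤ (was ⊥); enqueue [1,2]
  #5 pop 4: in=0 → 0 (was ⊥); enqueue [3]
  #6 pop 0: in=⊤ → ⊤ (was 4); enqueue []
  #7 pop 1: in=⊤ → ⊤ (was 0); enqueue [0]
  #8 pop 2: in=⊤ → ⊤ (was 0); enqueue [4]
  #9 pop 3: in=⊤ → ⊤ (no change)
  #10 pop 0: in=⊤ → ⊤ (no change)
  #11 pop 4: in=⊤ → ⊤ (was 0); enqueue [0,1,2,3]
  #12 pop 0: in=⊤ → ⊤ (no change)
  #13 pop 1: in=⊤ → ⊤ (no change)
  #14 pop 2: in=⊤ → ⊤ (no change)
  #15 pop 3: in=⊤ → ⊤ (no change)

Fixpoint:
  val[0] = ⊤
  val[1] = ⊤
  val[2] = ⊤
  val[3] = ⊤
  val[4] = ⊤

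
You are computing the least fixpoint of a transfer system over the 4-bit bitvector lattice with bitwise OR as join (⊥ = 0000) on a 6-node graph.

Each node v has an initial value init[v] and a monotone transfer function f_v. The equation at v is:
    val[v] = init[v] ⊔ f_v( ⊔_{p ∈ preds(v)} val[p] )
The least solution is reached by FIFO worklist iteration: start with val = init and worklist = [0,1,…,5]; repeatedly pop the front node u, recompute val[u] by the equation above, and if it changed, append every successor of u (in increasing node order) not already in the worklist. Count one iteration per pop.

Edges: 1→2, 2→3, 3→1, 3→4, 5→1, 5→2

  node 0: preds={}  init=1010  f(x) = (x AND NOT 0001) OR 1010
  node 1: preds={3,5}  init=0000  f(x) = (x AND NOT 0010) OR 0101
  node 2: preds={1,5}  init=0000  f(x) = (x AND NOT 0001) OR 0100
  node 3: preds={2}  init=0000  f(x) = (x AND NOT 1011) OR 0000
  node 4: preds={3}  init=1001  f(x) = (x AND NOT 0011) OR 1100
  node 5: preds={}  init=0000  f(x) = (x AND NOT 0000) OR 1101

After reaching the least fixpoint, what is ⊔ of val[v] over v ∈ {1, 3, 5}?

Iteration log — 9 steps:
  step 1. node 0  ⊔preds=0000  new=1010  stable
  step 2. node 1  ⊔preds=0000  new=0101  old=0000  +wl: 
  step 3. node 2  ⊔preds=0101  new=0100  old=0000  +wl: 
  step 4. node 3  ⊔preds=0100  new=0100  old=0000  +wl: 1
  step 5. node 4  ⊔preds=0100  new=1101  old=1001  +wl: 
  step 6. node 5  ⊔preds=0000  new=1101  old=0000  +wl: 2
  step 7. node 1  ⊔preds=1101  new=1101  old=0101  +wl: 
  step 8. node 2  ⊔preds=1101  new=1100  old=0100  +wl: 3
  step 9. node 3  ⊔preds=1100  new=0100  stable

Least fixpoint reached:
  node 0: 1010
  node 1: 1101
  node 2: 1100
  node 3: 0100
  node 4: 1101
  node 5: 1101

1101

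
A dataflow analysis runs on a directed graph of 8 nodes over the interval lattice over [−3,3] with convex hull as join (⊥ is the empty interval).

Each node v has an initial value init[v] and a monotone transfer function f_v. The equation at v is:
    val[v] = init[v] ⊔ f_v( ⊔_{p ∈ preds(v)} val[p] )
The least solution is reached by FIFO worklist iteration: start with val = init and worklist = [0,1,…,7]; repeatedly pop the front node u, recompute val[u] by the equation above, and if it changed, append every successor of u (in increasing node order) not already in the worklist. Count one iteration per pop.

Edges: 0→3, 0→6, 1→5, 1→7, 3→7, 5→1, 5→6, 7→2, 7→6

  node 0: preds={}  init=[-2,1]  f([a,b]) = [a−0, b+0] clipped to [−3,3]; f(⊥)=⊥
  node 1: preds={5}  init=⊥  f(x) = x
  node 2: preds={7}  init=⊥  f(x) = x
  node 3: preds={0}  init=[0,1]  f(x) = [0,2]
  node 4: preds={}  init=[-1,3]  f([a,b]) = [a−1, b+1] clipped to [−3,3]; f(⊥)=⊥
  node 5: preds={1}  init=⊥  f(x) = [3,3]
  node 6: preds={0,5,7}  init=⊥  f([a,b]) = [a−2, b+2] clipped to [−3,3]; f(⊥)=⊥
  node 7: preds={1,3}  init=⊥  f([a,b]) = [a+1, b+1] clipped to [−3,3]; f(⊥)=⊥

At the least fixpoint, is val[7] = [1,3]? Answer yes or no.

yes

Iteration log — 13 steps:
  step 1. node 0  ⊔preds=⊥  new=[-2,1]  stable
  step 2. node 1  ⊔preds=⊥  new=⊥  stable
  step 3. node 2  ⊔preds=⊥  new=⊥  stable
  step 4. node 3  ⊔preds=[-2,1]  new=[0,2]  old=[0,1]  +wl: 
  step 5. node 4  ⊔preds=⊥  new=[-1,3]  stable
  step 6. node 5  ⊔preds=⊥  new=[3,3]  old=⊥  +wl: 1
  step 7. node 6  ⊔preds=[-2,3]  new=[-3,3]  old=⊥  +wl: 
  step 8. node 7  ⊔preds=[0,2]  new=[1,3]  old=⊥  +wl: 2,6
  step 9. node 1  ⊔preds=[3,3]  new=[3,3]  old=⊥  +wl: 5,7
  step 10. node 2  ⊔preds=[1,3]  new=[1,3]  old=⊥  +wl: 
  step 11. node 6  ⊔preds=[-2,3]  new=[-3,3]  stable
  step 12. node 5  ⊔preds=[3,3]  new=[3,3]  stable
  step 13. node 7  ⊔preds=[0,3]  new=[1,3]  stable

Least fixpoint reached:
  node 0: [-2,1]
  node 1: [3,3]
  node 2: [1,3]
  node 3: [0,2]
  node 4: [-1,3]
  node 5: [3,3]
  node 6: [-3,3]
  node 7: [1,3]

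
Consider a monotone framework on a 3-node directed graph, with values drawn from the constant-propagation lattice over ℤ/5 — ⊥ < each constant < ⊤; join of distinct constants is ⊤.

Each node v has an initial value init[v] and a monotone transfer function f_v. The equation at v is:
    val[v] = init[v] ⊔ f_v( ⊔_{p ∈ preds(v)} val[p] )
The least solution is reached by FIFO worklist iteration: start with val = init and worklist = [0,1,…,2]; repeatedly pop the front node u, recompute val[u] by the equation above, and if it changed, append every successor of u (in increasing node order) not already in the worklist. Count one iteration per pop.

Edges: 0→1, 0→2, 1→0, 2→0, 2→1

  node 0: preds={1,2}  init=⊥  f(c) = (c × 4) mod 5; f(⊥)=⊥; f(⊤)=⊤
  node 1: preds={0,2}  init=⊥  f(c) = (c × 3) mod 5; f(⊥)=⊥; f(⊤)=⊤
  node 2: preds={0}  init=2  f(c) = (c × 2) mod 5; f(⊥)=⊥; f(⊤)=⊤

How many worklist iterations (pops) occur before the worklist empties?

6

Iteration log — 6 steps:
  step 1. node 0  ⊔preds=2  new=3  old=⊥  +wl: 
  step 2. node 1  ⊔preds=⊤  new=⊤  old=⊥  +wl: 0
  step 3. node 2  ⊔preds=3  new=⊤  old=2  +wl: 1
  step 4. node 0  ⊔preds=⊤  new=⊤  old=3  +wl: 2
  step 5. node 1  ⊔preds=⊤  new=⊤  stable
  step 6. node 2  ⊔preds=⊤  new=⊤  stable

Least fixpoint reached:
  node 0: ⊤
  node 1: ⊤
  node 2: ⊤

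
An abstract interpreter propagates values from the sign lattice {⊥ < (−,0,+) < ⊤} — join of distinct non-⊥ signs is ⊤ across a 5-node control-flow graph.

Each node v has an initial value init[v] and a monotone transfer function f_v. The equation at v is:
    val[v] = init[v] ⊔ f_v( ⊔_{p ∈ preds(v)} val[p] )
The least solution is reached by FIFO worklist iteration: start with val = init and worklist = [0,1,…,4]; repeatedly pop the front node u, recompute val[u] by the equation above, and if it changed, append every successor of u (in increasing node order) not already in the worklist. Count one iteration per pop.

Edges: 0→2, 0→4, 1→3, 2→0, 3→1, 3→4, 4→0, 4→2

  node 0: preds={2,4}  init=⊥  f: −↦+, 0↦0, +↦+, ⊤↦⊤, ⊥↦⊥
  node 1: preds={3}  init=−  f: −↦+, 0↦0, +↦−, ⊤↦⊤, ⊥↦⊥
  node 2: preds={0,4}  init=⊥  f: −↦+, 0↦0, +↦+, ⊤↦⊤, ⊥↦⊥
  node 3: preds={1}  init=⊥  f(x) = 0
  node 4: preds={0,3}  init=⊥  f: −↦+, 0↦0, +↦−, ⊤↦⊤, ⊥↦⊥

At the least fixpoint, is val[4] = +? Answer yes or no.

no

Iteration log — 11 steps:
  step 1. node 0  ⊔preds=⊥  new=⊥  stable
  step 2. node 1  ⊔preds=⊥  new=−  stable
  step 3. node 2  ⊔preds=⊥  new=⊥  stable
  step 4. node 3  ⊔preds=−  new=0  old=⊥  +wl: 1
  step 5. node 4  ⊔preds=0  new=0  old=⊥  +wl: 0,2
  step 6. node 1  ⊔preds=0  new=⊤  old=−  +wl: 3
  step 7. node 0  ⊔preds=0  new=0  old=⊥  +wl: 4
  step 8. node 2  ⊔preds=0  new=0  old=⊥  +wl: 0
  step 9. node 3  ⊔preds=⊤  new=0  stable
  step 10. node 4  ⊔preds=0  new=0  stable
  step 11. node 0  ⊔preds=0  new=0  stable

Least fixpoint reached:
  node 0: 0
  node 1: ⊤
  node 2: 0
  node 3: 0
  node 4: 0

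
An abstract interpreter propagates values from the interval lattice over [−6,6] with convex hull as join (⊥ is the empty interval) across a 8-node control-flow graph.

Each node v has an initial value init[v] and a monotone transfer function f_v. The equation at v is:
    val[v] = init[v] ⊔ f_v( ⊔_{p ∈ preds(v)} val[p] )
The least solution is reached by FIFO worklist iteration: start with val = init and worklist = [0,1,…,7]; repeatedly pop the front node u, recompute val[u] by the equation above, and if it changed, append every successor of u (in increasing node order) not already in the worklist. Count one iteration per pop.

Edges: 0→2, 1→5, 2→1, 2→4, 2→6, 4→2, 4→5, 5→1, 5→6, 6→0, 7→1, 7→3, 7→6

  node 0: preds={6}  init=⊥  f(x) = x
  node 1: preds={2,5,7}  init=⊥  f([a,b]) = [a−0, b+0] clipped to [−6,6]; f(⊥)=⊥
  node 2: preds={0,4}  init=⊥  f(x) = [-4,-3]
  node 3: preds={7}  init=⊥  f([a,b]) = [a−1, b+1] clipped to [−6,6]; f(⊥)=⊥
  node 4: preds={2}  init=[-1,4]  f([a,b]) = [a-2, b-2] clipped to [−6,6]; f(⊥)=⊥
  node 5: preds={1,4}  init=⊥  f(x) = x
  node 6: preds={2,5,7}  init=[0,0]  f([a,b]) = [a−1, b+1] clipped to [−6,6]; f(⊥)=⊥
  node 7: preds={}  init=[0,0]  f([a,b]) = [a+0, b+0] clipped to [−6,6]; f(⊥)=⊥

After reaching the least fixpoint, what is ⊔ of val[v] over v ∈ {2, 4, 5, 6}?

Worklist (13 pops):
  #1 pop 0: in=[0,0] → [0,0] (was ⊥); enqueue []
  #2 pop 1: in=[0,0] → [0,0] (was ⊥); enqueue []
  #3 pop 2: in=[-1,4] → [-4,-3] (was ⊥); enqueue [1]
  #4 pop 3: in=[0,0] → [-1,1] (was ⊥); enqueue []
  #5 pop 4: in=[-4,-3] → [-6,4] (was [-1,4]); enqueue [2]
  #6 pop 5: in=[-6,4] → [-6,4] (was ⊥); enqueue []
  #7 pop 6: in=[-6,4] → [-6,5] (was [0,0]); enqueue [0]
  #8 pop 7: in=⊥ → [0,0] (no change)
  #9 pop 1: in=[-6,4] → [-6,4] (was [0,0]); enqueue [5]
  #10 pop 2: in=[-6,4] → [-4,-3] (no change)
  #11 pop 0: in=[-6,5] → [-6,5] (was [0,0]); enqueue [2]
  #12 pop 5: in=[-6,4] → [-6,4] (no change)
  #13 pop 2: in=[-6,5] → [-4,-3] (no change)

Fixpoint:
  val[0] = [-6,5]
  val[1] = [-6,4]
  val[2] = [-4,-3]
  val[3] = [-1,1]
  val[4] = [-6,4]
  val[5] = [-6,4]
  val[6] = [-6,5]
  val[7] = [0,0]

[-6,5]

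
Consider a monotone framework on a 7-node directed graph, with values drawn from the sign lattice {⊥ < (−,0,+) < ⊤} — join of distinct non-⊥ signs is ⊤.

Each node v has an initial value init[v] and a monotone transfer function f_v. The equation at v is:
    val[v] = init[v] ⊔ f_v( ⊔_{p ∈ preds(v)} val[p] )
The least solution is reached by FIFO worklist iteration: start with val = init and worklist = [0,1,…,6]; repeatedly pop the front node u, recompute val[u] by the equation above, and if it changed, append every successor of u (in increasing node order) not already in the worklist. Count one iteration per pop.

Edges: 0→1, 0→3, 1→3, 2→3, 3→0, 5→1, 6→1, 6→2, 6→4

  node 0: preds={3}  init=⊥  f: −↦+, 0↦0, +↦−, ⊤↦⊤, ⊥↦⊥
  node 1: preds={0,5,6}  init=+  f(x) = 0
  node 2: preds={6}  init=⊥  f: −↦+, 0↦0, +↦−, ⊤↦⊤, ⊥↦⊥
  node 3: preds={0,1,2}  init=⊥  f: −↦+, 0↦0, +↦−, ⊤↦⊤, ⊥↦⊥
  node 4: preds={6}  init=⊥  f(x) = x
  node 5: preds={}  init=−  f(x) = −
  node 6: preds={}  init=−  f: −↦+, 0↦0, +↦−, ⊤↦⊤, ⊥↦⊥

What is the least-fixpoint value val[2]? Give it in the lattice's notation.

+

Trace (10 dequeues):
  [1] u=0 | in ⊥ | out ⊥ | ==
  [2] u=1 | in − | out ⊤ | prev + | push {}
  [3] u=2 | in − | out + | prev ⊥ | push {}
  [4] u=3 | in ⊤ | out ⊤ | prev ⊥ | push {0}
  [5] u=4 | in − | out − | prev ⊥ | push {}
  [6] u=5 | in ⊥ | out − | ==
  [7] u=6 | in ⊥ | out − | ==
  [8] u=0 | in ⊤ | out ⊤ | prev ⊥ | push {1,3}
  [9] u=1 | in ⊤ | out ⊤ | ==
  [10] u=3 | in ⊤ | out ⊤ | ==

Converged values:
  [0] ⊤
  [1] ⊤
  [2] +
  [3] ⊤
  [4] −
  [5] −
  [6] −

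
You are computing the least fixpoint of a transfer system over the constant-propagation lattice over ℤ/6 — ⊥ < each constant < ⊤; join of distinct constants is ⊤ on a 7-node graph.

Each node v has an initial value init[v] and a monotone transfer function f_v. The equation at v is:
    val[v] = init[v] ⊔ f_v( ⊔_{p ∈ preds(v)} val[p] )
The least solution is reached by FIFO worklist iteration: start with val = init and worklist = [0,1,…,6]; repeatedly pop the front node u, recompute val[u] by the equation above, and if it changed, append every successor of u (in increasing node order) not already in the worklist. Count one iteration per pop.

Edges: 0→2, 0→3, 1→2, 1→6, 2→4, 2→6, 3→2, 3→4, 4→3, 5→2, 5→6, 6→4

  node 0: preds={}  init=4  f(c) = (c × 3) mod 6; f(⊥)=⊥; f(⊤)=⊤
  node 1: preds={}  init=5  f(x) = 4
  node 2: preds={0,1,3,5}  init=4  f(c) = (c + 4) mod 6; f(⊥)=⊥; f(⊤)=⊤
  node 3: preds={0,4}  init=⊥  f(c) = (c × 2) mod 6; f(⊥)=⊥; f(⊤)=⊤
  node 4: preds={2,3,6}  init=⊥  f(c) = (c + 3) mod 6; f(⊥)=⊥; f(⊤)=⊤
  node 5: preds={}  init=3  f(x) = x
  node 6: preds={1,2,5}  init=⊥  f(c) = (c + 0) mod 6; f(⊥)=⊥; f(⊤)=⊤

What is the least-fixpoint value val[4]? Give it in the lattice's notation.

⊤

Iteration log — 11 steps:
  step 1. node 0  ⊔preds=⊥  new=4  stable
  step 2. node 1  ⊔preds=⊥  new=⊤  old=5  +wl: 
  step 3. node 2  ⊔preds=⊤  new=⊤  old=4  +wl: 
  step 4. node 3  ⊔preds=4  new=2  old=⊥  +wl: 2
  step 5. node 4  ⊔preds=⊤  new=⊤  old=⊥  +wl: 3
  step 6. node 5  ⊔preds=⊥  new=3  stable
  step 7. node 6  ⊔preds=⊤  new=⊤  old=⊥  +wl: 4
  step 8. node 2  ⊔preds=⊤  new=⊤  stable
  step 9. node 3  ⊔preds=⊤  new=⊤  old=2  +wl: 2
  step 10. node 4  ⊔preds=⊤  new=⊤  stable
  step 11. node 2  ⊔preds=⊤  new=⊤  stable

Least fixpoint reached:
  node 0: 4
  node 1: ⊤
  node 2: ⊤
  node 3: ⊤
  node 4: ⊤
  node 5: 3
  node 6: ⊤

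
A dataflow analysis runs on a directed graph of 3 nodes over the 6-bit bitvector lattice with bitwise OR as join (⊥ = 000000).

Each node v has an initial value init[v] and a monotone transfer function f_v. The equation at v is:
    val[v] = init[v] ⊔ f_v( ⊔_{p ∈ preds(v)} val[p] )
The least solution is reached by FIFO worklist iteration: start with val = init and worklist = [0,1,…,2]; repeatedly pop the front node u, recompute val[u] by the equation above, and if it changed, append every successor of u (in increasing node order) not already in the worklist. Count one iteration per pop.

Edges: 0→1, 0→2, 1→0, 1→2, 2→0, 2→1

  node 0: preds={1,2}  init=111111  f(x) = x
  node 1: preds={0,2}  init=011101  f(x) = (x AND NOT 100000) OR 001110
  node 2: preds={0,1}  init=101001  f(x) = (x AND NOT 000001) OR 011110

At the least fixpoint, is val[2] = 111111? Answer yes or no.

Worklist (5 pops):
  #1 pop 0: in=111101 → 111111 (no change)
  #2 pop 1: in=111111 → 011111 (was 011101); enqueue [0]
  #3 pop 2: in=111111 → 111111 (was 101001); enqueue [1]
  #4 pop 0: in=111111 → 111111 (no change)
  #5 pop 1: in=111111 → 011111 (no change)

Fixpoint:
  val[0] = 111111
  val[1] = 011111
  val[2] = 111111

yes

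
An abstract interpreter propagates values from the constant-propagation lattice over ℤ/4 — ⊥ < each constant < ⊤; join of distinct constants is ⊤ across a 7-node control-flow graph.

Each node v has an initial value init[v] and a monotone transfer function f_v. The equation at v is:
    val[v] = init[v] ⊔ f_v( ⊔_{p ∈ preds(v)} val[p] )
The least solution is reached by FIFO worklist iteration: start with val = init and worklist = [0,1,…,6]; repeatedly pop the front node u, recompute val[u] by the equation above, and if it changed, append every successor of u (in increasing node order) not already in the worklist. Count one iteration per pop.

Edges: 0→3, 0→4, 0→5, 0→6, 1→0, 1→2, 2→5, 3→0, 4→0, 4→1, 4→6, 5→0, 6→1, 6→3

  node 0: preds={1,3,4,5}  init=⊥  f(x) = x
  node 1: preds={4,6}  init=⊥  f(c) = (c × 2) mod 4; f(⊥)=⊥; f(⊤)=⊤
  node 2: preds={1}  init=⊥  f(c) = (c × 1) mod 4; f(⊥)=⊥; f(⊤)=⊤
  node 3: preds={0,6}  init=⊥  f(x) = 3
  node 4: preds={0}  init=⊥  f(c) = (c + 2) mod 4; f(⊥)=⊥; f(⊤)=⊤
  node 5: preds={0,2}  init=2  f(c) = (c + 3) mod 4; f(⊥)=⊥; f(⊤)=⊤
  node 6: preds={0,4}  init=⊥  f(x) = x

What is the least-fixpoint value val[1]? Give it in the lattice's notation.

⊤

Iteration log — 17 steps:
  step 1. node 0  ⊔preds=2  new=2  old=⊥  +wl: 
  step 2. node 1  ⊔preds=⊥  new=⊥  stable
  step 3. node 2  ⊔preds=⊥  new=⊥  stable
  step 4. node 3  ⊔preds=2  new=3  old=⊥  +wl: 0
  step 5. node 4  ⊔preds=2  new=0  old=⊥  +wl: 1
  step 6. node 5  ⊔preds=2  new=⊤  old=2  +wl: 
  step 7. node 6  ⊔preds=⊤  new=⊤  old=⊥  +wl: 3
  step 8. node 0  ⊔preds=⊤  new=⊤  old=2  +wl: 4,5,6
  step 9. node 1  ⊔preds=⊤  new=⊤  old=⊥  +wl: 0,2
  step 10. node 3  ⊔preds=⊤  new=3  stable
  step 11. node 4  ⊔preds=⊤  new=⊤  old=0  +wl: 1
  step 12. node 5  ⊔preds=⊤  new=⊤  stable
  step 13. node 6  ⊔preds=⊤  new=⊤  stable
  step 14. node 0  ⊔preds=⊤  new=⊤  stable
  step 15. node 2  ⊔preds=⊤  new=⊤  old=⊥  +wl: 5
  step 16. node 1  ⊔preds=⊤  new=⊤  stable
  step 17. node 5  ⊔preds=⊤  new=⊤  stable

Least fixpoint reached:
  node 0: ⊤
  node 1: ⊤
  node 2: ⊤
  node 3: 3
  node 4: ⊤
  node 5: ⊤
  node 6: ⊤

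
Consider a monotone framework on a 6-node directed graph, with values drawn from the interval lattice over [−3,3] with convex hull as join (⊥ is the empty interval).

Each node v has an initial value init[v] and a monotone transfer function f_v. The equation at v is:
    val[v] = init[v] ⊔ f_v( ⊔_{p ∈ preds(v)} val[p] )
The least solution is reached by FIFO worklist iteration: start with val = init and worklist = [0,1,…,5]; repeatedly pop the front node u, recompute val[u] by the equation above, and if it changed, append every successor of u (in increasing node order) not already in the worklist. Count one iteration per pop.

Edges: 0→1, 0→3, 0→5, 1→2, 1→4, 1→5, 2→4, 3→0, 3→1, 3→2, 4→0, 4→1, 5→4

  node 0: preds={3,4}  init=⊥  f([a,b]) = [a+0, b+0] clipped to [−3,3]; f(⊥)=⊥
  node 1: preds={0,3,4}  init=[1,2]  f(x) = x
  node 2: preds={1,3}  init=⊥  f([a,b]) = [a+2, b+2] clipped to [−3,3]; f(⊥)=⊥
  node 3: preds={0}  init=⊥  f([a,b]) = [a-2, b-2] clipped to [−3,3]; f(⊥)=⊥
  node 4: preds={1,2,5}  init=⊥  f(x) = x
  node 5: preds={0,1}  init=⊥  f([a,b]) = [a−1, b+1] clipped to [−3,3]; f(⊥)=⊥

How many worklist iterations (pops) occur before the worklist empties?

27

Iteration log — 27 steps:
  step 1. node 0  ⊔preds=⊥  new=⊥  stable
  step 2. node 1  ⊔preds=⊥  new=[1,2]  stable
  step 3. node 2  ⊔preds=[1,2]  new=[3,3]  old=⊥  +wl: 
  step 4. node 3  ⊔preds=⊥  new=⊥  stable
  step 5. node 4  ⊔preds=[1,3]  new=[1,3]  old=⊥  +wl: 0,1
  step 6. node 5  ⊔preds=[1,2]  new=[0,3]  old=⊥  +wl: 4
  step 7. node 0  ⊔preds=[1,3]  new=[1,3]  old=⊥  +wl: 3,5
  step 8. node 1  ⊔preds=[1,3]  new=[1,3]  old=[1,2]  +wl: 2
  step 9. node 4  ⊔preds=[0,3]  new=[0,3]  old=[1,3]  +wl: 0,1
  step 10. node 3  ⊔preds=[1,3]  new=[-1,1]  old=⊥  +wl: 
  step 11. node 5  ⊔preds=[1,3]  new=[0,3]  stable
  step 12. node 2  ⊔preds=[-1,3]  new=[1,3]  old=[3,3]  +wl: 4
  step 13. node 0  ⊔preds=[-1,3]  new=[-1,3]  old=[1,3]  +wl: 3,5
  step 14. node 1  ⊔preds=[-1,3]  new=[-1,3]  old=[1,3]  +wl: 2
  step 15. node 4  ⊔preds=[-1,3]  new=[-1,3]  old=[0,3]  +wl: 0,1
  step 16. node 3  ⊔preds=[-1,3]  new=[-3,1]  old=[-1,1]  +wl: 
  step 17. node 5  ⊔preds=[-1,3]  new=[-2,3]  old=[0,3]  +wl: 4
  step 18. node 2  ⊔preds=[-3,3]  new=[-1,3]  old=[1,3]  +wl: 
  step 19. node 0  ⊔preds=[-3,3]  new=[-3,3]  old=[-1,3]  +wl: 3,5
  step 20. node 1  ⊔preds=[-3,3]  new=[-3,3]  old=[-1,3]  +wl: 2
  step 21. node 4  ⊔preds=[-3,3]  new=[-3,3]  old=[-1,3]  +wl: 0,1
  step 22. node 3  ⊔preds=[-3,3]  new=[-3,1]  stable
  step 23. node 5  ⊔preds=[-3,3]  new=[-3,3]  old=[-2,3]  +wl: 4
  step 24. node 2  ⊔preds=[-3,3]  new=[-1,3]  stable
  step 25. node 0  ⊔preds=[-3,3]  new=[-3,3]  stable
  step 26. node 1  ⊔preds=[-3,3]  new=[-3,3]  stable
  step 27. node 4  ⊔preds=[-3,3]  new=[-3,3]  stable

Least fixpoint reached:
  node 0: [-3,3]
  node 1: [-3,3]
  node 2: [-1,3]
  node 3: [-3,1]
  node 4: [-3,3]
  node 5: [-3,3]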